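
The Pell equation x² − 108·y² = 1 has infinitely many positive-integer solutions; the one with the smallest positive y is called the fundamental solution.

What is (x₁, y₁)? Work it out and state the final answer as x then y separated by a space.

d=108: √d = [10; 2,1,1,4,1,1,2,20] (ℓ=8, even), read p_7/q_7
i=0: a=10 ⇒ p=10, q=1
…
i=2: a=1 ⇒ p=31, q=3
i=3: a=1 ⇒ p=52, q=5
i=4: a=4 ⇒ p=239, q=23
i=5: a=1 ⇒ p=291, q=28
i=6: a=1 ⇒ p=530, q=51
i=7: a=2 ⇒ p=1351, q=130
fundamental: x₁=1351, y₁=130  (since 1825201 − 108·16900 = 1)

1351 130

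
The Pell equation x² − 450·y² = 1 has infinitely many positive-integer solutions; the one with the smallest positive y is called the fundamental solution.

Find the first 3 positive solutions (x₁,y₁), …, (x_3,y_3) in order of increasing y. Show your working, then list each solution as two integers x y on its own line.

19601 924
768398401 36222648
30122754096401 1420000245972

√450 = [21; 4,1,2,4,2,1,4,42, …], period ℓ=8 (even) → k=7
k=0  a_k=21  p_k/q_k = 21/1
k=1  a_k=4  p_k/q_k = 85/4
k=2  a_k=1  p_k/q_k = 106/5
k=3  a_k=2  p_k/q_k = 297/14
…
k=6  a_k=1  p_k/q_k = 4179/197
k=7  a_k=4  p_k/q_k = 19601/924
(x₁, y₁) = (19601, 924);  19601² − 450·924² = 1 ✓
(x_2, y_2) = (19601·19601 + 450·924·924, 19601·924 + 924·19601) = (768398401, 36222648)
(x_3, y_3) = (19601·768398401 + 450·924·36222648, 19601·36222648 + 924·768398401) = (30122754096401, 1420000245972)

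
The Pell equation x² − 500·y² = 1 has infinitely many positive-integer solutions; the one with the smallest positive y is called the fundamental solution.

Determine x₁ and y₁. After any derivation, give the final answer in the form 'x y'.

930249 41602

√500 = [22; 2,1,3,2,1,…,1,2,44, …], period ℓ=14 (even) → k=13
a_0=22:  p_0=22·1+0=22,  q_0=22·0+1=1
…
a_2=1:  p_2=1·45+22=67,  q_2=1·2+1=3
…
a_10=2:  p_10=2·30254+15809=76317,  q_10=2·1353+707=3413
a_11=3:  p_11=3·76317+30254=259205,  q_11=3·3413+1353=11592
a_12=1:  p_12=1·259205+76317=335522,  q_12=1·11592+3413=15005
a_13=2:  p_13=2·335522+259205=930249,  q_13=2·15005+11592=41602
(x₁, y₁) = (930249, 41602);  930249² − 500·41602² = 1 ✓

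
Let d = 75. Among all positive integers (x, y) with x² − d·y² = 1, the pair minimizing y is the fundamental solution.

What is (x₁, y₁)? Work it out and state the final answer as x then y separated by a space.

26 3

d=75: √d = [8; 1,1,1,16] (ℓ=4, even), read p_3/q_3
step 0: (8, 1)  from 8·(1,0) + (0,1)
step 1: (9, 1)  from 1·(8,1) + (1,0)
step 2: (17, 2)  from 1·(9,1) + (8,1)
step 3: (26, 3)  from 1·(17,2) + (9,1)
(x₁, y₁) = (26, 3);  26² − 75·3² = 1 ✓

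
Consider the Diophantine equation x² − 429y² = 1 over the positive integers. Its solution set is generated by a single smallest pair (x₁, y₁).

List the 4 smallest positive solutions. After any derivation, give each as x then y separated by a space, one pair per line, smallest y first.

1524095 73584
4645731138049 224298012960
14161071197688057215 683702960124468816
43165635614076113391052801 2084056526021580302230080

√429 → a₀=20, period (1,2,2,9,1,12,1,9,2,2,1,40); ℓ=12 even so k=11
a_0=20:  p_0=20·1+0=20,  q_0=20·0+1=1
…
a_5=1:  p_5=1·1367+145=1512,  q_5=1·66+7=73
a_6=12:  p_6=12·1512+1367=19511,  q_6=12·73+66=942
…
a_8=9:  p_8=9·21023+19511=208718,  q_8=9·1015+942=10077
…
a_10=2:  p_10=2·438459+208718=1085636,  q_10=2·21169+10077=52415
a_11=1:  p_11=1·1085636+438459=1524095,  q_11=1·52415+21169=73584
fundamental: x₁=1524095, y₁=73584  (since 2322865569025 − 429·5414605056 = 1)
k=2:  x_2 = 1524095·1524095+429·73584·73584 = 4645731138049,  y_2 = 1524095·73584+73584·1524095 = 224298012960
k=3:  x_3 = 1524095·4645731138049+429·73584·224298012960 = 14161071197688057215,  y_3 = 1524095·224298012960+73584·4645731138049 = 683702960124468816
k=4:  x_4 = 1524095·14161071197688057215+429·73584·683702960124468816 = 43165635614076113391052801,  y_4 = 1524095·683702960124468816+73584·14161071197688057215 = 2084056526021580302230080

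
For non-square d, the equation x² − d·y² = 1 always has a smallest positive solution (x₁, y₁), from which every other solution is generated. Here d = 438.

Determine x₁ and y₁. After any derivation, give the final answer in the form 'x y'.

293 14

[20; 1,12,1,40] for √438; ℓ=4 ⇒ convergent index 3
a_0=20:  p_0=20·1+0=20,  q_0=20·0+1=1
a_1=1:  p_1=1·20+1=21,  q_1=1·1+0=1
a_2=12:  p_2=12·21+20=272,  q_2=12·1+1=13
a_3=1:  p_3=1·272+21=293,  q_3=1·13+1=14
(x₁, y₁) = (293, 14);  293² − 438·14² = 1 ✓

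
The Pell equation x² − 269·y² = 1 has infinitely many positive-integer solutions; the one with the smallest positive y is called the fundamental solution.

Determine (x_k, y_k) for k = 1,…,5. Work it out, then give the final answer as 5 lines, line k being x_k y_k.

√269 → a₀=16, period (2,2,32); ℓ=3 odd so k=5
step 0: (16, 1)  from 16·(1,0) + (0,1)
step 1: (33, 2)  from 2·(16,1) + (1,0)
…
step 3: (2657, 162)  from 32·(82,5) + (33,2)
step 4: (5396, 329)  from 2·(2657,162) + (82,5)
step 5: (13449, 820)  from 2·(5396,329) + (2657,162)
→ (13449, 820).  Check: 13449²=180875601, 269·820²=180875600, difference 1.
(x_2, y_2) = (13449·13449 + 269·820·820, 13449·820 + 820·13449) = (361751201, 22056360)
(x_3, y_3) = (13449·361751201 + 269·820·22056360, 13449·22056360 + 820·361751201) = (9730383791049, 593271970460)
(x_4, y_4) = (13449·9730383791049 + 269·820·593271970460, 13449·593271970460 + 820·9730383791049) = (261727862849884801, 15957829439376720)
(x_5, y_5) = (13449·261727862849884801 + 269·820·15957829439376720, 13449·15957829439376720 + 820·261727862849884801) = (7039956045205817586249, 429233695667083044100)

13449 820
361751201 22056360
9730383791049 593271970460
261727862849884801 15957829439376720
7039956045205817586249 429233695667083044100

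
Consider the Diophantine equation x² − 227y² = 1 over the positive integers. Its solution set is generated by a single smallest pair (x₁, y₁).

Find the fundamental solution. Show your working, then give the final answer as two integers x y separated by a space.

[15; 15,30] for √227; ℓ=2 ⇒ convergent index 1
i=0: a=15 ⇒ p=15, q=1
i=1: a=15 ⇒ p=226, q=15
→ (226, 15).  Check: 226²=51076, 227·15²=51075, difference 1.

226 15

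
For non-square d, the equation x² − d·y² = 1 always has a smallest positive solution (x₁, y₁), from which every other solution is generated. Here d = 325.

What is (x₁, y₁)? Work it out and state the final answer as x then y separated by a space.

d=325: √d = [18; 36] (ℓ=1, odd), read p_1/q_1
i=0: a=18 ⇒ p=18, q=1
i=1: a=36 ⇒ p=649, q=36
(x₁, y₁) = (649, 36);  649² − 325·36² = 1 ✓

649 36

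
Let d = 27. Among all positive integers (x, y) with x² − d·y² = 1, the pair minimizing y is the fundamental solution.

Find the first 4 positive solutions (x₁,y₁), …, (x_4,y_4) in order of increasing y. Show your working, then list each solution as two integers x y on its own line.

26 5
1351 260
70226 13515
3650401 702520

√27 → a₀=5, period (5,10); ℓ=2 even so k=1
a_0=5:  p_0=5·1+0=5,  q_0=5·0+1=1
a_1=5:  p_1=5·5+1=26,  q_1=5·1+0=5
fundamental: x₁=26, y₁=5  (since 676 − 27·25 = 1)
k=2:  x_2 = 26·26+27·5·5 = 1351,  y_2 = 26·5+5·26 = 260
k=3:  x_3 = 26·1351+27·5·260 = 70226,  y_3 = 26·260+5·1351 = 13515
k=4:  x_4 = 26·70226+27·5·13515 = 3650401,  y_4 = 26·13515+5·70226 = 702520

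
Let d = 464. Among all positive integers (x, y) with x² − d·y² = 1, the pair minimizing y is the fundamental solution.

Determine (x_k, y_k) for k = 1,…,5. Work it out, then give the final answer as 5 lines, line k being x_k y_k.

9801 455
192119201 8918910
3765920568201 174828473365
73819574785756801 3426987725981820
1447011301184484245001 67175813229867162275

√464 → a₀=21, period (1,1,5,1,1,1,5,1,1,42); ℓ=10 even so k=9
i=0: a=21 ⇒ p=21, q=1
i=1: a=1 ⇒ p=22, q=1
…
i=6: a=1 ⇒ p=797, q=37
…
i=8: a=1 ⇒ p=5299, q=246
i=9: a=1 ⇒ p=9801, q=455
fundamental: x₁=9801, y₁=455  (since 96059601 − 464·207025 = 1)
(x_2, y_2) = (9801·9801 + 464·455·455, 9801·455 + 455·9801) = (192119201, 8918910)
(x_3, y_3) = (9801·192119201 + 464·455·8918910, 9801·8918910 + 455·192119201) = (3765920568201, 174828473365)
(x_4, y_4) = (9801·3765920568201 + 464·455·174828473365, 9801·174828473365 + 455·3765920568201) = (73819574785756801, 3426987725981820)
(x_5, y_5) = (9801·73819574785756801 + 464·455·3426987725981820, 9801·3426987725981820 + 455·73819574785756801) = (1447011301184484245001, 67175813229867162275)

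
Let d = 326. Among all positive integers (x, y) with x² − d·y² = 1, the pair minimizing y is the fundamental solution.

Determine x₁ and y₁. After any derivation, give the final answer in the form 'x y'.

√326 → a₀=18, period (18,36); ℓ=2 even so k=1
i=0: a=18 ⇒ p=18, q=1
i=1: a=18 ⇒ p=325, q=18
(x₁, y₁) = (325, 18);  325² − 326·18² = 1 ✓

325 18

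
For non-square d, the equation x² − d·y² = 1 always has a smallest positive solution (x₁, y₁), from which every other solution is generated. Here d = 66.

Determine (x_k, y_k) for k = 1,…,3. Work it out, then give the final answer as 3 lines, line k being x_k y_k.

[8; 8,16] for √66; ℓ=2 ⇒ convergent index 1
i=0: a=8 ⇒ p=8, q=1
i=1: a=8 ⇒ p=65, q=8
→ (65, 8).  Check: 65²=4225, 66·8²=4224, difference 1.
n=2: (65,8)∘(65,8) = (65·65+66·8·8, 65·8+8·65) = (8449,1040)
n=3: (8449,1040)∘(65,8) = (65·8449+66·8·1040, 65·1040+8·8449) = (1098305,135192)

65 8
8449 1040
1098305 135192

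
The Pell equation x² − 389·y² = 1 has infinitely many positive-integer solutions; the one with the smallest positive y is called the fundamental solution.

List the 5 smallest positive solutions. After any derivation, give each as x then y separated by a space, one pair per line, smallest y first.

3287049 166660
21609382256801 1095639172680
142062196675667653449 7202839293837075980
933930803041091759821507201 47352171395934637886793360
6139752624410693193862375179426249 311297815269663908222998617313300

√389 → a₀=19, period (1,2,1,1,1,1,2,1,38); ℓ=9 odd so k=17
k=0  a_k=19  p_k/q_k = 19/1
k=1  a_k=1  p_k/q_k = 20/1
k=2  a_k=2  p_k/q_k = 59/3
k=3  a_k=1  p_k/q_k = 79/4
k=4  a_k=1  p_k/q_k = 138/7
…
k=6  a_k=1  p_k/q_k = 355/18
…
k=12  a_k=1  p_k/q_k = 202418/10263
k=13  a_k=1  p_k/q_k = 353911/17944
…
k=16  a_k=2  p_k/q_k = 2376809/120509
k=17  a_k=1  p_k/q_k = 3287049/166660
fundamental: x₁=3287049, y₁=166660  (since 10804691128401 − 389·27775555600 = 1)
k=2:  x_2 = 3287049·3287049+389·166660·166660 = 21609382256801,  y_2 = 3287049·166660+166660·3287049 = 1095639172680
k=3:  x_3 = 3287049·21609382256801+389·166660·1095639172680 = 142062196675667653449,  y_3 = 3287049·1095639172680+166660·21609382256801 = 7202839293837075980
k=4:  x_4 = 3287049·142062196675667653449+389·166660·7202839293837075980 = 933930803041091759821507201,  y_4 = 3287049·7202839293837075980+166660·142062196675667653449 = 47352171395934637886793360
k=5:  x_5 = 3287049·933930803041091759821507201+389·166660·47352171395934637886793360 = 6139752624410693193862375179426249,  y_5 = 3287049·47352171395934637886793360+166660·933930803041091759821507201 = 311297815269663908222998617313300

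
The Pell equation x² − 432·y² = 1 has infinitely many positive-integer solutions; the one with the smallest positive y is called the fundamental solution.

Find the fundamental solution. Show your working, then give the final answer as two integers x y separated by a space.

1351 65

d=432: √d = [20; 1,3,1,1,1,3,1,40] (ℓ=8, even), read p_7/q_7
i=0: a=20 ⇒ p=20, q=1
i=1: a=1 ⇒ p=21, q=1
…
i=3: a=1 ⇒ p=104, q=5
i=4: a=1 ⇒ p=187, q=9
…
i=6: a=3 ⇒ p=1060, q=51
i=7: a=1 ⇒ p=1351, q=65
→ (1351, 65).  Check: 1351²=1825201, 432·65²=1825200, difference 1.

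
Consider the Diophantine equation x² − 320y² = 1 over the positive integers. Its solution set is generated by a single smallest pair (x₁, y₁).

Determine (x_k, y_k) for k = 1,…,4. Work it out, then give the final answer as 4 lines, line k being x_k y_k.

√320 → a₀=17, period (1,7,1,34); ℓ=4 even so k=3
a_0=17:  p_0=17·1+0=17,  q_0=17·0+1=1
a_1=1:  p_1=1·17+1=18,  q_1=1·1+0=1
a_2=7:  p_2=7·18+17=143,  q_2=7·1+1=8
a_3=1:  p_3=1·143+18=161,  q_3=1·8+1=9
→ (161, 9).  Check: 161²=25921, 320·9²=25920, difference 1.
(x_2, y_2) = (161·161 + 320·9·9, 161·9 + 9·161) = (51841, 2898)
(x_3, y_3) = (161·51841 + 320·9·2898, 161·2898 + 9·51841) = (16692641, 933147)
(x_4, y_4) = (161·16692641 + 320·9·933147, 161·933147 + 9·16692641) = (5374978561, 300470436)

161 9
51841 2898
16692641 933147
5374978561 300470436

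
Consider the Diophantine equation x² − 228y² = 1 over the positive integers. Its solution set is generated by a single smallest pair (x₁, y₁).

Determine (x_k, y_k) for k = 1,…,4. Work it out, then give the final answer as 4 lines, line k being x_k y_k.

151 10
45601 3020
13771351 912030
4158902401 275430040

[15; 10,30] for √228; ℓ=2 ⇒ convergent index 1
step 0: (15, 1)  from 15·(1,0) + (0,1)
step 1: (151, 10)  from 10·(15,1) + (1,0)
(x₁, y₁) = (151, 10);  151² − 228·10² = 1 ✓
(151+10√228)^2 = 45601 + 3020√228
(151+10√228)^3 = 13771351 + 912030√228
(151+10√228)^4 = 4158902401 + 275430040√228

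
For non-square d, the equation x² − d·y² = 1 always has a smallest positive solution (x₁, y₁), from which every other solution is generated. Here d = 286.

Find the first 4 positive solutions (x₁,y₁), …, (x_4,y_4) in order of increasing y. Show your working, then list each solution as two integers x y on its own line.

√286 → a₀=16, period (1,10,3,3,2,3,3,10,1,32); ℓ=10 even so k=9
a_0=16:  p_0=16·1+0=16,  q_0=16·0+1=1
…
a_2=10:  p_2=10·17+16=186,  q_2=10·1+1=11
a_3=3:  p_3=3·186+17=575,  q_3=3·11+1=34
a_4=3:  p_4=3·575+186=1911,  q_4=3·34+11=113
a_5=2:  p_5=2·1911+575=4397,  q_5=2·113+34=260
…
a_8=10:  p_8=10·49703+15102=512132,  q_8=10·2939+893=30283
a_9=1:  p_9=1·512132+49703=561835,  q_9=1·30283+2939=33222
fundamental: x₁=561835, y₁=33222  (since 315658567225 − 286·1103701284 = 1)
k=2:  x_2 = 561835·561835+286·33222·33222 = 631317134449,  y_2 = 561835·33222+33222·561835 = 37330564740
k=3:  x_3 = 561835·631317134449+286·33222·37330564740 = 709392124465745995,  y_3 = 561835·37330564740+33222·631317134449 = 41947235681362578
k=4:  x_4 = 561835·709392124465745995+286·33222·41947235681362578 = 797122648497793485067201,  y_4 = 561835·41947235681362578+33222·709392124465745995 = 47134850318039357456520

561835 33222
631317134449 37330564740
709392124465745995 41947235681362578
797122648497793485067201 47134850318039357456520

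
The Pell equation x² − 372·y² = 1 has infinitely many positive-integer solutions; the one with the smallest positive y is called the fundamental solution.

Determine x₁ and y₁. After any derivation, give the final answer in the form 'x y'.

12151 630

√372 = [19; 3,2,12,2,3,38, …], period ℓ=6 (even) → k=5
step 0: (19, 1)  from 19·(1,0) + (0,1)
…
step 2: (135, 7)  from 2·(58,3) + (19,1)
…
step 4: (3491, 181)  from 2·(1678,87) + (135,7)
step 5: (12151, 630)  from 3·(3491,181) + (1678,87)
→ (12151, 630).  Check: 12151²=147646801, 372·630²=147646800, difference 1.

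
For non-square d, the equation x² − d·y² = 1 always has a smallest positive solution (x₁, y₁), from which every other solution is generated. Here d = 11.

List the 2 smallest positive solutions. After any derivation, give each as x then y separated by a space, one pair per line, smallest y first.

[3; 3,6] for √11; ℓ=2 ⇒ convergent index 1
a_0=3:  p_0=3·1+0=3,  q_0=3·0+1=1
a_1=3:  p_1=3·3+1=10,  q_1=3·1+0=3
(x₁, y₁) = (10, 3);  10² − 11·3² = 1 ✓
(x_2, y_2) = (10·10 + 11·3·3, 10·3 + 3·10) = (199, 60)

10 3
199 60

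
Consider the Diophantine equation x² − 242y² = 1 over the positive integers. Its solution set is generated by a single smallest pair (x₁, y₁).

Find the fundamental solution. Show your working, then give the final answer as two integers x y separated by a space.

√242 → a₀=15, period (1,1,3,1,14,1,3,1,1,30); ℓ=10 even so k=9
k=0  a_k=15  p_k/q_k = 15/1
…
k=4  a_k=1  p_k/q_k = 140/9
k=5  a_k=14  p_k/q_k = 2069/133
…
k=8  a_k=1  p_k/q_k = 10905/701
k=9  a_k=1  p_k/q_k = 19601/1260
→ (19601, 1260).  Check: 19601²=384199201, 242·1260²=384199200, difference 1.

19601 1260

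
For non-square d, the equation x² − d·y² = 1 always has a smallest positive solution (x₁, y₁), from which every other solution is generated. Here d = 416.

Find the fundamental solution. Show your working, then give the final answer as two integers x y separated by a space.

d=416: √d = [20; 2,1,1,9,1,1,2,40] (ℓ=8, even), read p_7/q_7
a_0=20:  p_0=20·1+0=20,  q_0=20·0+1=1
a_1=2:  p_1=2·20+1=41,  q_1=2·1+0=2
…
a_3=1:  p_3=1·61+41=102,  q_3=1·3+2=5
…
a_5=1:  p_5=1·979+102=1081,  q_5=1·48+5=53
a_6=1:  p_6=1·1081+979=2060,  q_6=1·53+48=101
a_7=2:  p_7=2·2060+1081=5201,  q_7=2·101+53=255
(x₁, y₁) = (5201, 255);  5201² − 416·255² = 1 ✓

5201 255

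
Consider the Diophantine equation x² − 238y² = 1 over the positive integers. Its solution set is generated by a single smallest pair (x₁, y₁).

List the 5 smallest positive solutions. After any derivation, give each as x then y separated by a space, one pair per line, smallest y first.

√238 → a₀=15, period (2,2,1,14,1,2,2,30); ℓ=8 even so k=7
a_0=15:  p_0=15·1+0=15,  q_0=15·0+1=1
…
a_3=1:  p_3=1·77+31=108,  q_3=1·5+2=7
a_4=14:  p_4=14·108+77=1589,  q_4=14·7+5=103
…
a_6=2:  p_6=2·1697+1589=4983,  q_6=2·110+103=323
a_7=2:  p_7=2·4983+1697=11663,  q_7=2·323+110=756
(x₁, y₁) = (11663, 756);  11663² − 238·756² = 1 ✓
(11663+756√238)^2 = 272051137 + 17634456√238
(11663+756√238)^3 = 6345864809999 + 411341319900√238
(11663+756√238)^4 = 148023642285985537 + 9594947610352944√238
(11663+756√238)^5 = 3452799473617033826063 + 223811747547751451844√238

11663 756
272051137 17634456
6345864809999 411341319900
148023642285985537 9594947610352944
3452799473617033826063 223811747547751451844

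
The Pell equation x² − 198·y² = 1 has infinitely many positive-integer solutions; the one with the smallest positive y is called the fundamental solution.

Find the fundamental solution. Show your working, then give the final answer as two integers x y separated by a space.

d=198: √d = [14; 14,28] (ℓ=2, even), read p_1/q_1
i=0: a=14 ⇒ p=14, q=1
i=1: a=14 ⇒ p=197, q=14
→ (197, 14).  Check: 197²=38809, 198·14²=38808, difference 1.

197 14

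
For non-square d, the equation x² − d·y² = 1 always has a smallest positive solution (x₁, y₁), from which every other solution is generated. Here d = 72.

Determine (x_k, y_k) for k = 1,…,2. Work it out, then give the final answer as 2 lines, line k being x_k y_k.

17 2
577 68

√72 = [8; 2,16, …], period ℓ=2 (even) → k=1
a_0=8:  p_0=8·1+0=8,  q_0=8·0+1=1
a_1=2:  p_1=2·8+1=17,  q_1=2·1+0=2
→ (17, 2).  Check: 17²=289, 72·2²=288, difference 1.
(17+2√72)^2 = 577 + 68√72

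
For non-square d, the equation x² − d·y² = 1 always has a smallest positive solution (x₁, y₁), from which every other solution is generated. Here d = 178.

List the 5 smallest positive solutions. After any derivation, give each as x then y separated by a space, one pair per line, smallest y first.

1601 120
5126401 384240
16414734401 1230336360
52559974425601 3939536640480
168297021696040001 12614395092480600

√178 = [13; 2,1,12,1,2,26, …], period ℓ=6 (even) → k=5
k=0  a_k=13  p_k/q_k = 13/1
…
k=2  a_k=1  p_k/q_k = 40/3
…
k=4  a_k=1  p_k/q_k = 547/41
k=5  a_k=2  p_k/q_k = 1601/120
fundamental: x₁=1601, y₁=120  (since 2563201 − 178·14400 = 1)
(1601+120√178)^2 = 5126401 + 384240√178
(1601+120√178)^3 = 16414734401 + 1230336360√178
(1601+120√178)^4 = 52559974425601 + 3939536640480√178
(1601+120√178)^5 = 168297021696040001 + 12614395092480600√178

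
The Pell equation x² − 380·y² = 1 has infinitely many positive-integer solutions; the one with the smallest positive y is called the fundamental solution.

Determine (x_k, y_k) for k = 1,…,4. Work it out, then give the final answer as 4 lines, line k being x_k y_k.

39 2
3041 156
237159 12166
18495361 948792

d=380: √d = [19; 2,38] (ℓ=2, even), read p_1/q_1
a_0=19:  p_0=19·1+0=19,  q_0=19·0+1=1
a_1=2:  p_1=2·19+1=39,  q_1=2·1+0=2
fundamental: x₁=39, y₁=2  (since 1521 − 380·4 = 1)
(39+2√380)^2 = 3041 + 156√380
(39+2√380)^3 = 237159 + 12166√380
(39+2√380)^4 = 18495361 + 948792√380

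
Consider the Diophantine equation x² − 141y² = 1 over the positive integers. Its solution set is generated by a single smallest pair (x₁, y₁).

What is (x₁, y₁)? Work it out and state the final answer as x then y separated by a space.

95 8

d=141: √d = [11; 1,6,1,22] (ℓ=4, even), read p_3/q_3
i=0: a=11 ⇒ p=11, q=1
…
i=2: a=6 ⇒ p=83, q=7
i=3: a=1 ⇒ p=95, q=8
fundamental: x₁=95, y₁=8  (since 9025 − 141·64 = 1)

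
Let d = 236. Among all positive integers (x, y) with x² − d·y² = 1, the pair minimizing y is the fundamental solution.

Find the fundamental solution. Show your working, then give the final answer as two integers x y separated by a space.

[15; 2,1,3,5,1,6,1,5,3,1,2,30] for √236; ℓ=12 ⇒ convergent index 11
i=0: a=15 ⇒ p=15, q=1
…
i=7: a=1 ⇒ p=8311, q=541
…
i=10: a=1 ⇒ p=203535, q=13249
i=11: a=2 ⇒ p=561799, q=36570
(x₁, y₁) = (561799, 36570);  561799² − 236·36570² = 1 ✓

561799 36570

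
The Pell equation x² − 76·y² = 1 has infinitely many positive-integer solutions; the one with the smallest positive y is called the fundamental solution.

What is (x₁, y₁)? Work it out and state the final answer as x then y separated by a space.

57799 6630

√76 = [8; 1,2,1,1,5,4,5,1,1,2,1,16, …], period ℓ=12 (even) → k=11
a_0=8:  p_0=8·1+0=8,  q_0=8·0+1=1
a_1=1:  p_1=1·8+1=9,  q_1=1·1+0=1
…
a_3=1:  p_3=1·26+9=35,  q_3=1·3+1=4
a_4=1:  p_4=1·35+26=61,  q_4=1·4+3=7
a_5=5:  p_5=5·61+35=340,  q_5=5·7+4=39
…
a_7=5:  p_7=5·1421+340=7445,  q_7=5·163+39=854
a_8=1:  p_8=1·7445+1421=8866,  q_8=1·854+163=1017
…
a_10=2:  p_10=2·16311+8866=41488,  q_10=2·1871+1017=4759
a_11=1:  p_11=1·41488+16311=57799,  q_11=1·4759+1871=6630
(x₁, y₁) = (57799, 6630);  57799² − 76·6630² = 1 ✓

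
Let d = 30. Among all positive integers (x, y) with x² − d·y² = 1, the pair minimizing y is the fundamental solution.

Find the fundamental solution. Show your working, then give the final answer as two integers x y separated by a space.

11 2

√30 = [5; 2,10, …], period ℓ=2 (even) → k=1
i=0: a=5 ⇒ p=5, q=1
i=1: a=2 ⇒ p=11, q=2
(x₁, y₁) = (11, 2);  11² − 30·2² = 1 ✓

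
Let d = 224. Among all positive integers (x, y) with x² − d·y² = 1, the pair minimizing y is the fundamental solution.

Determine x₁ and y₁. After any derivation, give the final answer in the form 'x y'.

√224 = [14; 1,28, …], period ℓ=2 (even) → k=1
a_0=14:  p_0=14·1+0=14,  q_0=14·0+1=1
a_1=1:  p_1=1·14+1=15,  q_1=1·1+0=1
fundamental: x₁=15, y₁=1  (since 225 − 224·1 = 1)

15 1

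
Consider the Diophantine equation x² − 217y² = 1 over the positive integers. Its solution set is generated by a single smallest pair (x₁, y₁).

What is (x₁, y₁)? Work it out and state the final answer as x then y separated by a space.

3844063 260952

[14; 1,2,1,2,1,…,2,1,28] for √217; ℓ=16 ⇒ convergent index 15
step 0: (14, 1)  from 14·(1,0) + (0,1)
…
step 4: (162, 11)  from 2·(59,4) + (44,3)
…
step 6: (383, 26)  from 1·(221,15) + (162,11)
step 7: (3668, 249)  from 9·(383,26) + (221,15)
…
step 11: (293381, 19916)  from 1·(154218,10469) + (139163,9447)
…
step 13: (1034361, 70217)  from 1·(740980,50301) + (293381,19916)
step 14: (2809702, 190735)  from 2·(1034361,70217) + (740980,50301)
step 15: (3844063, 260952)  from 1·(2809702,190735) + (1034361,70217)
fundamental: x₁=3844063, y₁=260952  (since 14776820347969 − 217·68095946304 = 1)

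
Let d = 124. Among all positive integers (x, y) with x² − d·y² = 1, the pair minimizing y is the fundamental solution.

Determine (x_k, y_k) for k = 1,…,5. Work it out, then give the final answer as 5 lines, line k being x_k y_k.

4620799 414960
42703566796801 3834893506080
394649197502177907199 35440544156001500880
3647189234337689639247667201 327527261991011323636100160
33705856733676329245494460531519999 3026875289361570825948579964954800

√124 = [11; 7,2,1,1,1,…,2,7,22, …], period ℓ=16 (even) → k=15
step 0: (11, 1)  from 11·(1,0) + (0,1)
…
step 2: (167, 15)  from 2·(78,7) + (11,1)
step 3: (245, 22)  from 1·(167,15) + (78,7)
step 4: (412, 37)  from 1·(245,22) + (167,15)
step 5: (657, 59)  from 1·(412,37) + (245,22)
step 6: (2383, 214)  from 3·(657,59) + (412,37)
…
step 9: (17583, 1579)  from 1·(14543,1306) + (3040,273)
step 10: (67292, 6043)  from 3·(17583,1579) + (14543,1306)
…
step 14: (626251, 56239)  from 2·(237042,21287) + (152167,13665)
step 15: (4620799, 414960)  from 7·(626251,56239) + (237042,21287)
fundamental: x₁=4620799, y₁=414960  (since 21351783398401 − 124·172191801600 = 1)
(4620799+414960√124)^2 = 42703566796801 + 3834893506080√124
(4620799+414960√124)^3 = 394649197502177907199 + 35440544156001500880√124
(4620799+414960√124)^4 = 3647189234337689639247667201 + 327527261991011323636100160√124
(4620799+414960√124)^5 = 33705856733676329245494460531519999 + 3026875289361570825948579964954800√124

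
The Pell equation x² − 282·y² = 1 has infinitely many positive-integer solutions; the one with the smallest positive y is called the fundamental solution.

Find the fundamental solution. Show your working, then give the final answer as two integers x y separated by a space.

√282 → a₀=16, period (1,3,1,4,1,3,1,32); ℓ=8 even so k=7
step 0: (16, 1)  from 16·(1,0) + (0,1)
…
step 2: (67, 4)  from 3·(17,1) + (16,1)
step 3: (84, 5)  from 1·(67,4) + (17,1)
…
step 5: (487, 29)  from 1·(403,24) + (84,5)
step 6: (1864, 111)  from 3·(487,29) + (403,24)
step 7: (2351, 140)  from 1·(1864,111) + (487,29)
→ (2351, 140).  Check: 2351²=5527201, 282·140²=5527200, difference 1.

2351 140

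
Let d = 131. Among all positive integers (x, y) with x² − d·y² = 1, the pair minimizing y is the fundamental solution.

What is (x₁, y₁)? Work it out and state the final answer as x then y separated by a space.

√131 = [11; 2,4,11,4,2,22, …], period ℓ=6 (even) → k=5
step 0: (11, 1)  from 11·(1,0) + (0,1)
…
step 2: (103, 9)  from 4·(23,2) + (11,1)
…
step 4: (4727, 413)  from 4·(1156,101) + (103,9)
step 5: (10610, 927)  from 2·(4727,413) + (1156,101)
→ (10610, 927).  Check: 10610²=112572100, 131·927²=112572099, difference 1.

10610 927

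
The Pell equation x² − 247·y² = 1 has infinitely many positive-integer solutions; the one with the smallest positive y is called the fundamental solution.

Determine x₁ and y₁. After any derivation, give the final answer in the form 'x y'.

√247 → a₀=15, period (1,2,1,1,9,1,9,1,1,2,1,30); ℓ=12 even so k=11
a_0=15:  p_0=15·1+0=15,  q_0=15·0+1=1
…
a_4=1:  p_4=1·63+47=110,  q_4=1·4+3=7
a_5=9:  p_5=9·110+63=1053,  q_5=9·7+4=67
a_6=1:  p_6=1·1053+110=1163,  q_6=1·67+7=74
a_7=9:  p_7=9·1163+1053=11520,  q_7=9·74+67=733
a_8=1:  p_8=1·11520+1163=12683,  q_8=1·733+74=807
a_9=1:  p_9=1·12683+11520=24203,  q_9=1·807+733=1540
a_10=2:  p_10=2·24203+12683=61089,  q_10=2·1540+807=3887
a_11=1:  p_11=1·61089+24203=85292,  q_11=1·3887+1540=5427
→ (85292, 5427).  Check: 85292²=7274725264, 247·5427²=7274725263, difference 1.

85292 5427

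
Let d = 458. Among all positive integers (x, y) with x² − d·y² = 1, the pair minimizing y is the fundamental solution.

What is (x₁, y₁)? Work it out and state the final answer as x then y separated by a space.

[21; 2,2,42] for √458; ℓ=3 ⇒ convergent index 5
i=0: a=21 ⇒ p=21, q=1
i=1: a=2 ⇒ p=43, q=2
…
i=3: a=42 ⇒ p=4537, q=212
i=4: a=2 ⇒ p=9181, q=429
i=5: a=2 ⇒ p=22899, q=1070
fundamental: x₁=22899, y₁=1070  (since 524364201 − 458·1144900 = 1)

22899 1070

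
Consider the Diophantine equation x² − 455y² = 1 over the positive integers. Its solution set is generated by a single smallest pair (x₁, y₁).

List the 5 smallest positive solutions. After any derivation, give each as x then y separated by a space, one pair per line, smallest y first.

64 3
8191 384
1048384 49149
134184961 6290688
17174626624 805158915

[21; 3,42] for √455; ℓ=2 ⇒ convergent index 1
i=0: a=21 ⇒ p=21, q=1
i=1: a=3 ⇒ p=64, q=3
fundamental: x₁=64, y₁=3  (since 4096 − 455·9 = 1)
(x_2, y_2) = (64·64 + 455·3·3, 64·3 + 3·64) = (8191, 384)
(x_3, y_3) = (64·8191 + 455·3·384, 64·384 + 3·8191) = (1048384, 49149)
(x_4, y_4) = (64·1048384 + 455·3·49149, 64·49149 + 3·1048384) = (134184961, 6290688)
(x_5, y_5) = (64·134184961 + 455·3·6290688, 64·6290688 + 3·134184961) = (17174626624, 805158915)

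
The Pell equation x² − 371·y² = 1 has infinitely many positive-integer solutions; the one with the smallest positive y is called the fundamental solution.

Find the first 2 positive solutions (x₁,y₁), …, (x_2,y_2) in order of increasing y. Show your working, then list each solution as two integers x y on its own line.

d=371: √d = [19; 3,1,4,1,3,38] (ℓ=6, even), read p_5/q_5
k=0  a_k=19  p_k/q_k = 19/1
k=1  a_k=3  p_k/q_k = 58/3
…
k=3  a_k=4  p_k/q_k = 366/19
k=4  a_k=1  p_k/q_k = 443/23
k=5  a_k=3  p_k/q_k = 1695/88
fundamental: x₁=1695, y₁=88  (since 2873025 − 371·7744 = 1)
n=2: (1695,88)∘(1695,88) = (1695·1695+371·88·88, 1695·88+88·1695) = (5746049,298320)

1695 88
5746049 298320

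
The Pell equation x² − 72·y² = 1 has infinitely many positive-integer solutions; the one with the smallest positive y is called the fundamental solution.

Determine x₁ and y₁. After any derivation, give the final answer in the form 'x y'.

d=72: √d = [8; 2,16] (ℓ=2, even), read p_1/q_1
k=0  a_k=8  p_k/q_k = 8/1
k=1  a_k=2  p_k/q_k = 17/2
→ (17, 2).  Check: 17²=289, 72·2²=288, difference 1.

17 2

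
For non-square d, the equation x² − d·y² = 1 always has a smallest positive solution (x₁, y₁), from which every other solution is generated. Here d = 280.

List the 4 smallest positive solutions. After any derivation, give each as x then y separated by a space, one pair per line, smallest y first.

[16; 1,2,1,2,1,32] for √280; ℓ=6 ⇒ convergent index 5
k=0  a_k=16  p_k/q_k = 16/1
…
k=4  a_k=2  p_k/q_k = 184/11
k=5  a_k=1  p_k/q_k = 251/15
→ (251, 15).  Check: 251²=63001, 280·15²=63000, difference 1.
(x_2, y_2) = (251·251 + 280·15·15, 251·15 + 15·251) = (126001, 7530)
(x_3, y_3) = (251·126001 + 280·15·7530, 251·7530 + 15·126001) = (63252251, 3780045)
(x_4, y_4) = (251·63252251 + 280·15·3780045, 251·3780045 + 15·63252251) = (31752504001, 1897575060)

251 15
126001 7530
63252251 3780045
31752504001 1897575060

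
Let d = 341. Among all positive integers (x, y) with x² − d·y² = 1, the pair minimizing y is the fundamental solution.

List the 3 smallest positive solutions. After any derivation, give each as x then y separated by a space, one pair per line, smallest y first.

√341 → a₀=18, period (2,6,1,8,2,…,6,2,36); ℓ=14 even so k=13
a_0=18:  p_0=18·1+0=18,  q_0=18·0+1=1
…
a_2=6:  p_2=6·37+18=240,  q_2=6·2+1=13
a_3=1:  p_3=1·240+37=277,  q_3=1·13+2=15
a_4=8:  p_4=8·277+240=2456,  q_4=8·15+13=133
a_5=2:  p_5=2·2456+277=5189,  q_5=2·133+15=281
…
a_7=2:  p_7=2·7645+5189=20479,  q_7=2·414+281=1109
a_8=1:  p_8=1·20479+7645=28124,  q_8=1·1109+414=1523
a_9=2:  p_9=2·28124+20479=76727,  q_9=2·1523+1109=4155
…
a_11=1:  p_11=1·641940+76727=718667,  q_11=1·34763+4155=38918
a_12=6:  p_12=6·718667+641940=4953942,  q_12=6·38918+34763=268271
a_13=2:  p_13=2·4953942+718667=10626551,  q_13=2·268271+38918=575460
(x₁, y₁) = (10626551, 575460);  10626551² − 341·575460² = 1 ✓
k=2:  x_2 = 10626551·10626551+341·575460·575460 = 225847172311201,  y_2 = 10626551·575460+575460·10626551 = 12230310076920
k=3:  x_3 = 10626551·225847172311201+341·575460·12230310076920 = 4799952989541519968951,  y_3 = 10626551·12230310076920+575460·225847172311201 = 259932027556408030380

10626551 575460
225847172311201 12230310076920
4799952989541519968951 259932027556408030380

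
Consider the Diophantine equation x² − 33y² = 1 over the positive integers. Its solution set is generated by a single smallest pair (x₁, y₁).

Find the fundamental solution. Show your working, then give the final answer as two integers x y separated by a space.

[5; 1,2,1,10] for √33; ℓ=4 ⇒ convergent index 3
k=0  a_k=5  p_k/q_k = 5/1
…
k=2  a_k=2  p_k/q_k = 17/3
k=3  a_k=1  p_k/q_k = 23/4
→ (23, 4).  Check: 23²=529, 33·4²=528, difference 1.

23 4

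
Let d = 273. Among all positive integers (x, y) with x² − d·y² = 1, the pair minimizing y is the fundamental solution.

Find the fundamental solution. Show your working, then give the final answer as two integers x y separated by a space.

√273 = [16; 1,1,10,1,1,32, …], period ℓ=6 (even) → k=5
step 0: (16, 1)  from 16·(1,0) + (0,1)
step 1: (17, 1)  from 1·(16,1) + (1,0)
step 2: (33, 2)  from 1·(17,1) + (16,1)
…
step 4: (380, 23)  from 1·(347,21) + (33,2)
step 5: (727, 44)  from 1·(380,23) + (347,21)
fundamental: x₁=727, y₁=44  (since 528529 − 273·1936 = 1)

727 44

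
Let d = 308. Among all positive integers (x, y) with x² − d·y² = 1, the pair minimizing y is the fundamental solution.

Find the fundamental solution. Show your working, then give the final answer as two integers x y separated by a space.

351 20

√308 = [17; 1,1,4,1,1,34, …], period ℓ=6 (even) → k=5
i=0: a=17 ⇒ p=17, q=1
i=1: a=1 ⇒ p=18, q=1
i=2: a=1 ⇒ p=35, q=2
i=3: a=4 ⇒ p=158, q=9
i=4: a=1 ⇒ p=193, q=11
i=5: a=1 ⇒ p=351, q=20
→ (351, 20).  Check: 351²=123201, 308·20²=123200, difference 1.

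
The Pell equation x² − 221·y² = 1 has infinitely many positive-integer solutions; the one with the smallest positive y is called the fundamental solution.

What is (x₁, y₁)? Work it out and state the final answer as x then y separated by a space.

1665 112

√221 → a₀=14, period (1,6,2,6,1,28); ℓ=6 even so k=5
step 0: (14, 1)  from 14·(1,0) + (0,1)
…
step 4: (1442, 97)  from 6·(223,15) + (104,7)
step 5: (1665, 112)  from 1·(1442,97) + (223,15)
(x₁, y₁) = (1665, 112);  1665² − 221·112² = 1 ✓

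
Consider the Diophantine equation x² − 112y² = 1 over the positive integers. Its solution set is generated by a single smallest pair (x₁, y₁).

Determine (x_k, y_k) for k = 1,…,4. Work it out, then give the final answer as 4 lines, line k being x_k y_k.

[10; 1,1,2,1,1,20] for √112; ℓ=6 ⇒ convergent index 5
i=0: a=10 ⇒ p=10, q=1
…
i=4: a=1 ⇒ p=74, q=7
i=5: a=1 ⇒ p=127, q=12
(x₁, y₁) = (127, 12);  127² − 112·12² = 1 ✓
(127+12√112)^2 = 32257 + 3048√112
(127+12√112)^3 = 8193151 + 774180√112
(127+12√112)^4 = 2081028097 + 196638672√112

127 12
32257 3048
8193151 774180
2081028097 196638672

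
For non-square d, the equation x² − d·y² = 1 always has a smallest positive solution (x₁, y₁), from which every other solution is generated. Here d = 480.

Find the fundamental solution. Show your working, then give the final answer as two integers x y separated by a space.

241 11

[21; 1,9,1,42] for √480; ℓ=4 ⇒ convergent index 3
step 0: (21, 1)  from 21·(1,0) + (0,1)
…
step 2: (219, 10)  from 9·(22,1) + (21,1)
step 3: (241, 11)  from 1·(219,10) + (22,1)
→ (241, 11).  Check: 241²=58081, 480·11²=58080, difference 1.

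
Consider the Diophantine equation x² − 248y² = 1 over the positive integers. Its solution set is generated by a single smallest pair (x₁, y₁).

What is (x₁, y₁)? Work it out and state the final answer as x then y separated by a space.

[15; 1,2,1,30] for √248; ℓ=4 ⇒ convergent index 3
a_0=15:  p_0=15·1+0=15,  q_0=15·0+1=1
a_1=1:  p_1=1·15+1=16,  q_1=1·1+0=1
a_2=2:  p_2=2·16+15=47,  q_2=2·1+1=3
a_3=1:  p_3=1·47+16=63,  q_3=1·3+1=4
(x₁, y₁) = (63, 4);  63² − 248·4² = 1 ✓

63 4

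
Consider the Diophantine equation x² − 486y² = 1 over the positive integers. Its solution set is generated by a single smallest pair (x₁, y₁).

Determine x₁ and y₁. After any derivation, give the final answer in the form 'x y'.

485 22

[22; 22,44] for √486; ℓ=2 ⇒ convergent index 1
a_0=22:  p_0=22·1+0=22,  q_0=22·0+1=1
a_1=22:  p_1=22·22+1=485,  q_1=22·1+0=22
→ (485, 22).  Check: 485²=235225, 486·22²=235224, difference 1.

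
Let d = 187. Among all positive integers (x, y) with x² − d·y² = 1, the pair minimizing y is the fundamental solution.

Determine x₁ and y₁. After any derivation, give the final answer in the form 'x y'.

[13; 1,2,13,2,1,26] for √187; ℓ=6 ⇒ convergent index 5
step 0: (13, 1)  from 13·(1,0) + (0,1)
step 1: (14, 1)  from 1·(13,1) + (1,0)
step 2: (41, 3)  from 2·(14,1) + (13,1)
step 3: (547, 40)  from 13·(41,3) + (14,1)
step 4: (1135, 83)  from 2·(547,40) + (41,3)
step 5: (1682, 123)  from 1·(1135,83) + (547,40)
→ (1682, 123).  Check: 1682²=2829124, 187·123²=2829123, difference 1.

1682 123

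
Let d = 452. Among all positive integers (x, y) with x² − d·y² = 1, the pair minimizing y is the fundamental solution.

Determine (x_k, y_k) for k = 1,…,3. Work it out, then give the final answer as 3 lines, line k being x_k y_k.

√452 → a₀=21, period (3,1,5,3,10,3,5,1,3,42); ℓ=10 even so k=9
k=0  a_k=21  p_k/q_k = 21/1
k=1  a_k=3  p_k/q_k = 64/3
…
k=3  a_k=5  p_k/q_k = 489/23
k=4  a_k=3  p_k/q_k = 1552/73
k=5  a_k=10  p_k/q_k = 16009/753
k=6  a_k=3  p_k/q_k = 49579/2332
…
k=8  a_k=1  p_k/q_k = 313483/14745
k=9  a_k=3  p_k/q_k = 1204353/56648
→ (1204353, 56648).  Check: 1204353²=1450466148609, 452·56648²=1450466148608, difference 1.
(x_2, y_2) = (1204353·1204353 + 452·56648·56648, 1204353·56648 + 56648·1204353) = (2900932297217, 136448377488)
(x_3, y_3) = (1204353·2900932297217 + 452·56648·136448377488, 1204353·136448377488 + 56648·2900932297217) = (6987493029899166849, 328664025545553880)

1204353 56648
2900932297217 136448377488
6987493029899166849 328664025545553880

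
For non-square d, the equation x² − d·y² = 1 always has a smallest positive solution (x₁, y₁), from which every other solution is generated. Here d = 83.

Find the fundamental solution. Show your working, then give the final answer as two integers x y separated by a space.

[9; 9,18] for √83; ℓ=2 ⇒ convergent index 1
step 0: (9, 1)  from 9·(1,0) + (0,1)
step 1: (82, 9)  from 9·(9,1) + (1,0)
fundamental: x₁=82, y₁=9  (since 6724 − 83·81 = 1)

82 9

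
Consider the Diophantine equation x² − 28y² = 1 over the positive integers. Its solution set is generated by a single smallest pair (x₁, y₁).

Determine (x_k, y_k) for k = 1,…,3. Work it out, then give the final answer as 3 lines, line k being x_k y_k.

√28 → a₀=5, period (3,2,3,10); ℓ=4 even so k=3
k=0  a_k=5  p_k/q_k = 5/1
k=1  a_k=3  p_k/q_k = 16/3
k=2  a_k=2  p_k/q_k = 37/7
k=3  a_k=3  p_k/q_k = 127/24
→ (127, 24).  Check: 127²=16129, 28·24²=16128, difference 1.
(127+24√28)^2 = 32257 + 6096√28
(127+24√28)^3 = 8193151 + 1548360√28

127 24
32257 6096
8193151 1548360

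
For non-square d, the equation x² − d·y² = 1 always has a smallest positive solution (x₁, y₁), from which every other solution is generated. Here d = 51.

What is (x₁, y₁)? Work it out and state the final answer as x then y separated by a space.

50 7

√51 = [7; 7,14, …], period ℓ=2 (even) → k=1
a_0=7:  p_0=7·1+0=7,  q_0=7·0+1=1
a_1=7:  p_1=7·7+1=50,  q_1=7·1+0=7
→ (50, 7).  Check: 50²=2500, 51·7²=2499, difference 1.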